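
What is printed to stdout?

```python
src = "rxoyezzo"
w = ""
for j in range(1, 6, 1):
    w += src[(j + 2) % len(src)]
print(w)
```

j=1: add src[3]='y' → 'y'
j=2: add src[4]='e' → 'ye'
j=3: add src[5]='z' → 'yez'
j=4: add src[6]='z' → 'yezz'
j=5: add src[7]='o' → 'yezzo'

yezzo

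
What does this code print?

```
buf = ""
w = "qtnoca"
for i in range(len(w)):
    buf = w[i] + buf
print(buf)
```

i=0: prepend 'q' → 'q'
i=1: prepend 't' → 'tq'
i=2: prepend 'n' → 'ntq'
i=3: prepend 'o' → 'ontq'
i=4: prepend 'c' → 'contq'
i=5: prepend 'a' → 'acontq'

acontq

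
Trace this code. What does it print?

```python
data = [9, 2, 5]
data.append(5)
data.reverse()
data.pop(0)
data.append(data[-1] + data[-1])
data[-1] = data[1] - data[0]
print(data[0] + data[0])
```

append 5 → [9, 2, 5, 5]
reverse → [5, 5, 2, 9]
pop(0) removes 5 → [5, 2, 9]
append data[-1]+data[-1] = 9+9 = 18 → [5, 2, 9, 18]
data[-1] = data[1]-data[0] = 2-5 = -3 → [5, 2, 9, -3]
data[0]+data[0] = 5+5 = 10

10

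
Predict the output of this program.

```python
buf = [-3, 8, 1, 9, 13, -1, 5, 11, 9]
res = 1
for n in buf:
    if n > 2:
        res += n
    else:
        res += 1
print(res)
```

59

n=-3: not >2, res = 1+1 = 2
n=8: >2, res = 2+8 = 10
n=1: not >2, res = 10+1 = 11
n=9: >2, res = 11+9 = 20
n=13: >2, res = 20+13 = 33
n=-1: not >2, res = 33+1 = 34
n=5: >2, res = 34+5 = 39
n=11: >2, res = 39+11 = 50
n=9: >2, res = 50+9 = 59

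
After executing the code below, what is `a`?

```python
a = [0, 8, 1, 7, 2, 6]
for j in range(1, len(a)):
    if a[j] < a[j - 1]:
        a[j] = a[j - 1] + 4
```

[0, 8, 12, 16, 20, 24]

j=1: 8>=0, unchanged → [0, 8, 1, 7, 2, 6]
j=2: 1<8, a[2] = 8+4 = 12 → [0, 8, 12, 7, 2, 6]
j=3: 7<12, a[3] = 12+4 = 16 → [0, 8, 12, 16, 2, 6]
j=4: 2<16, a[4] = 16+4 = 20 → [0, 8, 12, 16, 20, 6]
j=5: 6<20, a[5] = 20+4 = 24 → [0, 8, 12, 16, 20, 24]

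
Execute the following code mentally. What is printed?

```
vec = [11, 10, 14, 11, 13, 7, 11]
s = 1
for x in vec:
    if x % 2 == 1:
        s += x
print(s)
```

54

x=11: odd, s = 1+11 = 12
x=10: not odd
x=14: not odd
x=11: odd, s = 12+11 = 23
x=13: odd, s = 23+13 = 36
x=7: odd, s = 36+7 = 43
x=11: odd, s = 43+11 = 54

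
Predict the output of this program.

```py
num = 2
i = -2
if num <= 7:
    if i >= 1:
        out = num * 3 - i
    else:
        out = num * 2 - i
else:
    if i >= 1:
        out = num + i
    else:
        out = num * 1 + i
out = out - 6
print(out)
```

num=2, i=-2
num <= 7 is True; i >= 1 is False
→ out = num * 2 - i = 6
out = 6-6 = 0

0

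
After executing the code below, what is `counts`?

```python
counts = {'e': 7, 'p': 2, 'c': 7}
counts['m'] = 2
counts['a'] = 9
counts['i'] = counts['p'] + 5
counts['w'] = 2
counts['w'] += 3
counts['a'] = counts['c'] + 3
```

counts['m'] = 2 → {'e': 7, 'p': 2, 'c': 7, 'm': 2}
counts['a'] = 9 → {'e': 7, 'p': 2, 'c': 7, 'm': 2, 'a': 9}
counts['i'] = counts['p']+5 = 7 → {'e': 7, 'p': 2, 'c': 7, 'm': 2, 'a': 9, 'i': 7}
counts['w'] = 2 → {'e': 7, 'p': 2, 'c': 7, 'm': 2, 'a': 9, 'i': 7, 'w': 2}
counts['w'] = 2+3 = 5 → {'e': 7, 'p': 2, 'c': 7, 'm': 2, 'a': 9, 'i': 7, 'w': 5}
counts['a'] = counts['c']+3 = 10 → {'e': 7, 'p': 2, 'c': 7, 'm': 2, 'a': 10, 'i': 7, 'w': 5}

{'e': 7, 'p': 2, 'c': 7, 'm': 2, 'a': 10, 'i': 7, 'w': 5}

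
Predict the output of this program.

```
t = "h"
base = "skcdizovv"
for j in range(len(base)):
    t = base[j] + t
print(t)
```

j=0: prepend 's' → 'sh'
j=1: prepend 'k' → 'ksh'
j=2: prepend 'c' → 'cksh'
j=3: prepend 'd' → 'dcksh'
j=4: prepend 'i' → 'idcksh'
j=5: prepend 'z' → 'zidcksh'
j=6: prepend 'o' → 'ozidcksh'
j=7: prepend 'v' → 'vozidcksh'
j=8: prepend 'v' → 'vvozidcksh'

vvozidcksh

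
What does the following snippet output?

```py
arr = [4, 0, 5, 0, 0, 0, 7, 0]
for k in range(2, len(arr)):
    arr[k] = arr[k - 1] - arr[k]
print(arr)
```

[4, 0, -5, -5, -5, -5, -12, -12]

k=2: arr[2] = 0-5 = -5 → [4, 0, -5, 0, 0, 0, 7, 0]
k=3: arr[3] = (-5)-0 = -5 → [4, 0, -5, -5, 0, 0, 7, 0]
k=4: arr[4] = (-5)-0 = -5 → [4, 0, -5, -5, -5, 0, 7, 0]
k=5: arr[5] = (-5)-0 = -5 → [4, 0, -5, -5, -5, -5, 7, 0]
k=6: arr[6] = (-5)-7 = -12 → [4, 0, -5, -5, -5, -5, -12, 0]
k=7: arr[7] = (-12)-0 = -12 → [4, 0, -5, -5, -5, -5, -12, -12]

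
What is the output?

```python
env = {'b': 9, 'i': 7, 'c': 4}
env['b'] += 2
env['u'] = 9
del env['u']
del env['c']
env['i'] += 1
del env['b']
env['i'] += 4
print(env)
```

{'i': 12}

env['b'] = 9+2 = 11 → {'b': 11, 'i': 7, 'c': 4}
env['u'] = 9 → {'b': 11, 'i': 7, 'c': 4, 'u': 9}
del 'u' → {'b': 11, 'i': 7, 'c': 4}
del 'c' → {'b': 11, 'i': 7}
env['i'] = 7+1 = 8 → {'b': 11, 'i': 8}
del 'b' → {'i': 8}
env['i'] = 8+4 = 12 → {'i': 12}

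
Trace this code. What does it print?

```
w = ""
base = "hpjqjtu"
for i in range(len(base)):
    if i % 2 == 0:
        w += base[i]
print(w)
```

hjju

i=0: add 'h' → 'h'
i=1: skip
i=2: add 'j' → 'hj'
i=3: skip
i=4: add 'j' → 'hjj'
i=5: skip
i=6: add 'u' → 'hjju'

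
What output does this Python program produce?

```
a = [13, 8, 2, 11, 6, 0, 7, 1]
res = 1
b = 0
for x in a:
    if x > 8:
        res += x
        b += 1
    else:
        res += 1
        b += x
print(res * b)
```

806

x=13: >8, res = 1+13 = 14; b=1
x=8: not >8, res = 14+1 = 15; b=9
x=2: not >8, res = 15+1 = 16; b=11
x=11: >8, res = 16+11 = 27; b=12
x=6: not >8, res = 27+1 = 28; b=18
x=0: not >8, res = 28+1 = 29; b=18
x=7: not >8, res = 29+1 = 30; b=25
x=1: not >8, res = 30+1 = 31; b=26
res*b = 31*26 = 806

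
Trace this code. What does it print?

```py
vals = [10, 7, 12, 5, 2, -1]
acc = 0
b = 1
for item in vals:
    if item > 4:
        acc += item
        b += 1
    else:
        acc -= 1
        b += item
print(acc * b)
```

item=10: >4, acc = 0+10 = 10; b=2
item=7: >4, acc = 10+7 = 17; b=3
item=12: >4, acc = 17+12 = 29; b=4
item=5: >4, acc = 29+5 = 34; b=5
item=2: not >4, acc = 34-1 = 33; b=7
item=-1: not >4, acc = 33-1 = 32; b=6
acc*b = 32*6 = 192

192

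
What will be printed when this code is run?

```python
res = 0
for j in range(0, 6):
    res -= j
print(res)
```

j=0: res = 0-0 = 0
j=1: res = 0-1 = -1
j=2: res = (-1)-2 = -3
j=3: res = (-3)-3 = -6
j=4: res = (-6)-4 = -10
j=5: res = (-10)-5 = -15

-15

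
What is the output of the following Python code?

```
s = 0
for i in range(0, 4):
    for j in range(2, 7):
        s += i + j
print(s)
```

110

i=0,j=2: s = 0+2 = 2
i=0,j=3: s = 2+3 = 5
i=0,j=4: s = 5+4 = 9
i=0,j=5: s = 9+5 = 14
i=0,j=6: s = 14+6 = 20
i=1,j=2: s = 20+3 = 23
i=1,j=3: s = 23+4 = 27
i=1,j=4: s = 27+5 = 32
i=1,j=5: s = 32+6 = 38
i=1,j=6: s = 38+7 = 45
i=2,j=2: s = 45+4 = 49
i=2,j=3: s = 49+5 = 54
i=2,j=4: s = 54+6 = 60
i=2,j=5: s = 60+7 = 67
i=2,j=6: s = 67+8 = 75
i=3,j=2: s = 75+5 = 80
i=3,j=3: s = 80+6 = 86
i=3,j=4: s = 86+7 = 93
i=3,j=5: s = 93+8 = 101
i=3,j=6: s = 101+9 = 110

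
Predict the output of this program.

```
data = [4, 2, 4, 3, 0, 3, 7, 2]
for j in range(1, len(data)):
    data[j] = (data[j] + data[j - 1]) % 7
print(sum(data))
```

33

j=1: data[1] = (2+4)%7 = 6 → [4, 6, 4, 3, 0, 3, 7, 2]
j=2: data[2] = (4+6)%7 = 3 → [4, 6, 3, 3, 0, 3, 7, 2]
j=3: data[3] = (3+3)%7 = 6 → [4, 6, 3, 6, 0, 3, 7, 2]
j=4: data[4] = (0+6)%7 = 6 → [4, 6, 3, 6, 6, 3, 7, 2]
j=5: data[5] = (3+6)%7 = 2 → [4, 6, 3, 6, 6, 2, 7, 2]
j=6: data[6] = (7+2)%7 = 2 → [4, 6, 3, 6, 6, 2, 2, 2]
j=7: data[7] = (2+2)%7 = 4 → [4, 6, 3, 6, 6, 2, 2, 4]
sum = 33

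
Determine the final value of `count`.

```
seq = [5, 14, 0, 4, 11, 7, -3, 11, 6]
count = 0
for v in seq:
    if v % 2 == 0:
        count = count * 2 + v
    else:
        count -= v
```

-6

v=5: not even, count = 0-5 = -5
v=14: even, count = (-5)*2+14 = 4
v=0: even, count = 4*2+0 = 8
v=4: even, count = 8*2+4 = 20
v=11: not even, count = 20-11 = 9
v=7: not even, count = 9-7 = 2
v=-3: not even, count = 2-(-3) = 5
v=11: not even, count = 5-11 = -6
v=6: even, count = (-6)*2+6 = -6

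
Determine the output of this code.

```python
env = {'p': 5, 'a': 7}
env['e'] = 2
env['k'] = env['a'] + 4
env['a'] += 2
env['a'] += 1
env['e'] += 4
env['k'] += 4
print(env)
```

{'p': 5, 'a': 10, 'e': 6, 'k': 15}

env['e'] = 2 → {'p': 5, 'a': 7, 'e': 2}
env['k'] = env['a']+4 = 11 → {'p': 5, 'a': 7, 'e': 2, 'k': 11}
env['a'] = 7+2 = 9 → {'p': 5, 'a': 9, 'e': 2, 'k': 11}
env['a'] = 9+1 = 10 → {'p': 5, 'a': 10, 'e': 2, 'k': 11}
env['e'] = 2+4 = 6 → {'p': 5, 'a': 10, 'e': 6, 'k': 11}
env['k'] = 11+4 = 15 → {'p': 5, 'a': 10, 'e': 6, 'k': 15}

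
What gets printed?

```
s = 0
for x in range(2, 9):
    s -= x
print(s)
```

-35

x=2: s = 0-2 = -2
x=3: s = (-2)-3 = -5
x=4: s = (-5)-4 = -9
x=5: s = (-9)-5 = -14
x=6: s = (-14)-6 = -20
x=7: s = (-20)-7 = -27
x=8: s = (-27)-8 = -35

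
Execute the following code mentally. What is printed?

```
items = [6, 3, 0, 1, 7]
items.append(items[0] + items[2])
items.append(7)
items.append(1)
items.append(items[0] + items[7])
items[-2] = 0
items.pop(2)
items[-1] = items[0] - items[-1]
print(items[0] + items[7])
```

append items[0]+items[2] = 6+0 = 6 → [6, 3, 0, 1, 7, 6]
append 7 → [6, 3, 0, 1, 7, 6, 7]
append 1 → [6, 3, 0, 1, 7, 6, 7, 1]
append items[0]+items[7] = 6+1 = 7 → [6, 3, 0, 1, 7, 6, 7, 1, 7]
items[-2] = 0 → [6, 3, 0, 1, 7, 6, 7, 0, 7]
pop(2) removes 0 → [6, 3, 1, 7, 6, 7, 0, 7]
items[-1] = items[0]-items[-1] = 6-7 = -1 → [6, 3, 1, 7, 6, 7, 0, -1]
items[0]+items[7] = 6+(-1) = 5

5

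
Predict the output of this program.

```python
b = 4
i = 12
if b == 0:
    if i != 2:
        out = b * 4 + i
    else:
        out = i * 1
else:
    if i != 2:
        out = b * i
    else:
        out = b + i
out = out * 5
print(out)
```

240

b=4, i=12
b == 0 is False; i != 2 is True
→ out = b * i = 48
out = 48*5 = 240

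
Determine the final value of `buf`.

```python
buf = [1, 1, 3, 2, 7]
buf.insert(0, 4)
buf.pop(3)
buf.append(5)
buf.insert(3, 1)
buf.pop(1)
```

insert 4 at 0 → [4, 1, 1, 3, 2, 7]
pop(3) removes 3 → [4, 1, 1, 2, 7]
append 5 → [4, 1, 1, 2, 7, 5]
insert 1 at 3 → [4, 1, 1, 1, 2, 7, 5]
pop(1) removes 1 → [4, 1, 1, 2, 7, 5]

[4, 1, 1, 2, 7, 5]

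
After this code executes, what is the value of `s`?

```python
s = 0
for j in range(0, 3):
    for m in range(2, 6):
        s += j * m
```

j=0,m=2: s = 0+0 = 0
j=0,m=3: s = 0+0 = 0
j=0,m=4: s = 0+0 = 0
j=0,m=5: s = 0+0 = 0
j=1,m=2: s = 0+2 = 2
j=1,m=3: s = 2+3 = 5
j=1,m=4: s = 5+4 = 9
j=1,m=5: s = 9+5 = 14
j=2,m=2: s = 14+4 = 18
j=2,m=3: s = 18+6 = 24
j=2,m=4: s = 24+8 = 32
j=2,m=5: s = 32+10 = 42

42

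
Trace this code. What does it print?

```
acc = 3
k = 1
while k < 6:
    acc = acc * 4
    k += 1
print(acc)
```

k=1: acc = 3*4 = 12
k=2: acc = 12*4 = 48
k=3: acc = 48*4 = 192
k=4: acc = 192*4 = 768
k=5: acc = 768*4 = 3072

3072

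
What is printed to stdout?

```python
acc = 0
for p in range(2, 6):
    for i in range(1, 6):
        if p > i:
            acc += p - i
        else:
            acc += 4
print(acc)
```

60

p=2,i=1: 2>1, acc = 0+1 = 1
p=2,i=2: not 2>2, acc = 1+4 = 5
p=2,i=3: not 2>3, acc = 5+4 = 9
p=2,i=4: not 2>4, acc = 9+4 = 13
p=2,i=5: not 2>5, acc = 13+4 = 17
p=3,i=1: 3>1, acc = 17+2 = 19
p=3,i=2: 3>2, acc = 19+1 = 20
p=3,i=3: not 3>3, acc = 20+4 = 24
p=3,i=4: not 3>4, acc = 24+4 = 28
p=3,i=5: not 3>5, acc = 28+4 = 32
p=4,i=1: 4>1, acc = 32+3 = 35
p=4,i=2: 4>2, acc = 35+2 = 37
p=4,i=3: 4>3, acc = 37+1 = 38
p=4,i=4: not 4>4, acc = 38+4 = 42
p=4,i=5: not 4>5, acc = 42+4 = 46
p=5,i=1: 5>1, acc = 46+4 = 50
p=5,i=2: 5>2, acc = 50+3 = 53
p=5,i=3: 5>3, acc = 53+2 = 55
p=5,i=4: 5>4, acc = 55+1 = 56
p=5,i=5: not 5>5, acc = 56+4 = 60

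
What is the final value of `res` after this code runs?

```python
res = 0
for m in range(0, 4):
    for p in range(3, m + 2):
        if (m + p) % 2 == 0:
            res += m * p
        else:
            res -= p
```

m=2,p=3: odd sum, res = 0-3 = -3
m=3,p=3: even sum, res = (-3)+9 = 6
m=3,p=4: odd sum, res = 6-4 = 2

2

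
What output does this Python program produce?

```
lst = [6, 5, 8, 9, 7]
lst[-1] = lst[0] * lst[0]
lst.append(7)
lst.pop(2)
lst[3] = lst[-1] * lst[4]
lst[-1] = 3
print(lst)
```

[6, 5, 9, 49, 3]

lst[-1] = lst[0]*lst[0] = 6*6 = 36 → [6, 5, 8, 9, 36]
append 7 → [6, 5, 8, 9, 36, 7]
pop(2) removes 8 → [6, 5, 9, 36, 7]
lst[3] = lst[-1]*lst[4] = 7*7 = 49 → [6, 5, 9, 49, 7]
lst[-1] = 3 → [6, 5, 9, 49, 3]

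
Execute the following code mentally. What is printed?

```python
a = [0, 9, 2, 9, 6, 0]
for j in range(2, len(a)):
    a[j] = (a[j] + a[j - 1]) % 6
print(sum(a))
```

20

j=2: a[2] = (2+9)%6 = 5 → [0, 9, 5, 9, 6, 0]
j=3: a[3] = (9+5)%6 = 2 → [0, 9, 5, 2, 6, 0]
j=4: a[4] = (6+2)%6 = 2 → [0, 9, 5, 2, 2, 0]
j=5: a[5] = (0+2)%6 = 2 → [0, 9, 5, 2, 2, 2]
sum = 20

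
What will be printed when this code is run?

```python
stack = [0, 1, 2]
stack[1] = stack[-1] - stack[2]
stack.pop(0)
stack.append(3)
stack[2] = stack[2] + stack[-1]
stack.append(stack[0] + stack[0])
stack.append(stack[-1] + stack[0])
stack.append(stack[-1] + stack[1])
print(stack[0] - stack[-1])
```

-2

stack[1] = stack[-1]-stack[2] = 2-2 = 0 → [0, 0, 2]
pop(0) removes 0 → [0, 2]
append 3 → [0, 2, 3]
stack[2] = stack[2]+stack[-1] = 3+3 = 6 → [0, 2, 6]
append stack[0]+stack[0] = 0+0 = 0 → [0, 2, 6, 0]
append stack[-1]+stack[0] = 0+0 = 0 → [0, 2, 6, 0, 0]
append stack[-1]+stack[1] = 0+2 = 2 → [0, 2, 6, 0, 0, 2]
stack[0]-stack[-1] = 0-2 = -2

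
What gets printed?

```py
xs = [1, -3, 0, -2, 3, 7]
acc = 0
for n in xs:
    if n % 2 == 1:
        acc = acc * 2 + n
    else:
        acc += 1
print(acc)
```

17

n=1: odd, acc = 0*2+1 = 1
n=-3: odd, acc = 1*2+(-3) = -1
n=0: not odd, acc = (-1)+1 = 0
n=-2: not odd, acc = 0+1 = 1
n=3: odd, acc = 1*2+3 = 5
n=7: odd, acc = 5*2+7 = 17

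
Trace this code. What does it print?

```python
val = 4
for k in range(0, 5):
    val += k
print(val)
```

k=0: val = 4+0 = 4
k=1: val = 4+1 = 5
k=2: val = 5+2 = 7
k=3: val = 7+3 = 10
k=4: val = 10+4 = 14

14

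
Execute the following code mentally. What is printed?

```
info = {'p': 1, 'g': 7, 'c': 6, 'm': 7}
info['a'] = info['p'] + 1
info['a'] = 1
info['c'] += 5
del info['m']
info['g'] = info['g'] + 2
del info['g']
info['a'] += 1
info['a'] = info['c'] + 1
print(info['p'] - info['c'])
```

info['a'] = info['p']+1 = 2 → {'p': 1, 'g': 7, 'c': 6, 'm': 7, 'a': 2}
info['a'] = 1 → {'p': 1, 'g': 7, 'c': 6, 'm': 7, 'a': 1}
info['c'] = 6+5 = 11 → {'p': 1, 'g': 7, 'c': 11, 'm': 7, 'a': 1}
del 'm' → {'p': 1, 'g': 7, 'c': 11, 'a': 1}
info['g'] = info['g']+2 = 9 → {'p': 1, 'g': 9, 'c': 11, 'a': 1}
del 'g' → {'p': 1, 'c': 11, 'a': 1}
info['a'] = 1+1 = 2 → {'p': 1, 'c': 11, 'a': 2}
info['a'] = info['c']+1 = 12 → {'p': 1, 'c': 11, 'a': 12}
info['p']-info['c'] = 1-11 = -10

-10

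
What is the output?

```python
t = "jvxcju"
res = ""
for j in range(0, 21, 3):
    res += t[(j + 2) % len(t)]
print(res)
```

xuxuxux

j=0: add t[2]='x' → 'x'
j=3: add t[5]='u' → 'xu'
j=6: add t[2]='x' → 'xux'
j=9: add t[5]='u' → 'xuxu'
j=12: add t[2]='x' → 'xuxux'
j=15: add t[5]='u' → 'xuxuxu'
j=18: add t[2]='x' → 'xuxuxux'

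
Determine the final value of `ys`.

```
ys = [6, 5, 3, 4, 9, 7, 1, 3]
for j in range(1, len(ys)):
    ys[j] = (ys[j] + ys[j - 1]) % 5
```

j=1: ys[1] = (5+6)%5 = 1 → [6, 1, 3, 4, 9, 7, 1, 3]
j=2: ys[2] = (3+1)%5 = 4 → [6, 1, 4, 4, 9, 7, 1, 3]
j=3: ys[3] = (4+4)%5 = 3 → [6, 1, 4, 3, 9, 7, 1, 3]
j=4: ys[4] = (9+3)%5 = 2 → [6, 1, 4, 3, 2, 7, 1, 3]
j=5: ys[5] = (7+2)%5 = 4 → [6, 1, 4, 3, 2, 4, 1, 3]
j=6: ys[6] = (1+4)%5 = 0 → [6, 1, 4, 3, 2, 4, 0, 3]
j=7: ys[7] = (3+0)%5 = 3 → [6, 1, 4, 3, 2, 4, 0, 3]

[6, 1, 4, 3, 2, 4, 0, 3]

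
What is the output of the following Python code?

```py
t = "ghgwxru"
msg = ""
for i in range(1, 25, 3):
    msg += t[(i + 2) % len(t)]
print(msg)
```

wugrhxgw

i=1: add t[3]='w' → 'w'
i=4: add t[6]='u' → 'wu'
i=7: add t[2]='g' → 'wug'
i=10: add t[5]='r' → 'wugr'
i=13: add t[1]='h' → 'wugrh'
i=16: add t[4]='x' → 'wugrhx'
i=19: add t[0]='g' → 'wugrhxg'
i=22: add t[3]='w' → 'wugrhxgw'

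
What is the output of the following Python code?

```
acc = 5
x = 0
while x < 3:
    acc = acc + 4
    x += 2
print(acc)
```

13

x=0: acc = 5+4 = 9
x=2: acc = 9+4 = 13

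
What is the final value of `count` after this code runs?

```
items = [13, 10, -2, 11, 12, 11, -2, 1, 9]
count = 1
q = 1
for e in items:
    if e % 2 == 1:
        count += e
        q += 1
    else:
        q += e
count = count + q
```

e=13: odd, count = 1+13 = 14; q=2
e=10: not odd; q=12
e=-2: not odd; q=10
e=11: odd, count = 14+11 = 25; q=11
e=12: not odd; q=23
e=11: odd, count = 25+11 = 36; q=24
e=-2: not odd; q=22
e=1: odd, count = 36+1 = 37; q=23
e=9: odd, count = 37+9 = 46; q=24
count+q = 46+24 = 70

70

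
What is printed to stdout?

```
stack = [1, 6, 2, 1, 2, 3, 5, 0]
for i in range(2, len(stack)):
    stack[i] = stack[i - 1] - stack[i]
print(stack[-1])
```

i=2: stack[2] = 6-2 = 4 → [1, 6, 4, 1, 2, 3, 5, 0]
i=3: stack[3] = 4-1 = 3 → [1, 6, 4, 3, 2, 3, 5, 0]
i=4: stack[4] = 3-2 = 1 → [1, 6, 4, 3, 1, 3, 5, 0]
i=5: stack[5] = 1-3 = -2 → [1, 6, 4, 3, 1, -2, 5, 0]
i=6: stack[6] = (-2)-5 = -7 → [1, 6, 4, 3, 1, -2, -7, 0]
i=7: stack[7] = (-7)-0 = -7 → [1, 6, 4, 3, 1, -2, -7, -7]

-7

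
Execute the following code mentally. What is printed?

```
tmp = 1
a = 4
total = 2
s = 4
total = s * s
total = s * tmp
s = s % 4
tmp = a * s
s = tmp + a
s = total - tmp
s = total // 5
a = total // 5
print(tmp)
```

total = 4*4 = 16
total = 4*1 = 4
s = 4%4 = 0
tmp = 4*0 = 0
s = 0+4 = 4
s = 4-0 = 4
s = 4//5 = 0
a = 4//5 = 0

0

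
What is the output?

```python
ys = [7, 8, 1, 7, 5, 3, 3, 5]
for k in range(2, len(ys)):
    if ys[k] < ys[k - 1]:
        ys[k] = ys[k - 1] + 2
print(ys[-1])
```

k=2: 1<8, ys[2] = 8+2 = 10 → [7, 8, 10, 7, 5, 3, 3, 5]
k=3: 7<10, ys[3] = 10+2 = 12 → [7, 8, 10, 12, 5, 3, 3, 5]
k=4: 5<12, ys[4] = 12+2 = 14 → [7, 8, 10, 12, 14, 3, 3, 5]
k=5: 3<14, ys[5] = 14+2 = 16 → [7, 8, 10, 12, 14, 16, 3, 5]
k=6: 3<16, ys[6] = 16+2 = 18 → [7, 8, 10, 12, 14, 16, 18, 5]
k=7: 5<18, ys[7] = 18+2 = 20 → [7, 8, 10, 12, 14, 16, 18, 20]

20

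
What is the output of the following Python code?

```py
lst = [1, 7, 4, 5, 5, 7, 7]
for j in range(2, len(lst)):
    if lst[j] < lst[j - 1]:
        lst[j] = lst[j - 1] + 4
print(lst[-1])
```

j=2: 4<7, lst[2] = 7+4 = 11 → [1, 7, 11, 5, 5, 7, 7]
j=3: 5<11, lst[3] = 11+4 = 15 → [1, 7, 11, 15, 5, 7, 7]
j=4: 5<15, lst[4] = 15+4 = 19 → [1, 7, 11, 15, 19, 7, 7]
j=5: 7<19, lst[5] = 19+4 = 23 → [1, 7, 11, 15, 19, 23, 7]
j=6: 7<23, lst[6] = 23+4 = 27 → [1, 7, 11, 15, 19, 23, 27]

27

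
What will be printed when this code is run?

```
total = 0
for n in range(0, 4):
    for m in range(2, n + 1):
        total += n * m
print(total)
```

19

n=2,m=2: total = 0+4 = 4
n=3,m=2: total = 4+6 = 10
n=3,m=3: total = 10+9 = 19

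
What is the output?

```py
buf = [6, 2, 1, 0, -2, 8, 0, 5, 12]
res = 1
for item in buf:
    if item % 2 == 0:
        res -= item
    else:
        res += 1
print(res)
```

-23

item=6: even, res = 1-6 = -5
item=2: even, res = (-5)-2 = -7
item=1: not even, res = (-7)+1 = -6
item=0: even, res = (-6)-0 = -6
item=-2: even, res = (-6)-(-2) = -4
item=8: even, res = (-4)-8 = -12
item=0: even, res = (-12)-0 = -12
item=5: not even, res = (-12)+1 = -11
item=12: even, res = (-11)-12 = -23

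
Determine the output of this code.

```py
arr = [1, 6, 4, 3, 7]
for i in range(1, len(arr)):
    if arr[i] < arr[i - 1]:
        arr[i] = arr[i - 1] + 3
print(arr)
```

i=1: 6>=1, unchanged → [1, 6, 4, 3, 7]
i=2: 4<6, arr[2] = 6+3 = 9 → [1, 6, 9, 3, 7]
i=3: 3<9, arr[3] = 9+3 = 12 → [1, 6, 9, 12, 7]
i=4: 7<12, arr[4] = 12+3 = 15 → [1, 6, 9, 12, 15]

[1, 6, 9, 12, 15]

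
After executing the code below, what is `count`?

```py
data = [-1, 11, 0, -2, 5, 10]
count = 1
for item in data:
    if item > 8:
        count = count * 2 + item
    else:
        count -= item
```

34

item=-1: not >8, count = 1-(-1) = 2
item=11: >8, count = 2*2+11 = 15
item=0: not >8, count = 15-0 = 15
item=-2: not >8, count = 15-(-2) = 17
item=5: not >8, count = 17-5 = 12
item=10: >8, count = 12*2+10 = 34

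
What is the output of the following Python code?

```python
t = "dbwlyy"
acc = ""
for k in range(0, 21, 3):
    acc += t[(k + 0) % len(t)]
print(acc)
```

dldldld

k=0: add t[0]='d' → 'd'
k=3: add t[3]='l' → 'dl'
k=6: add t[0]='d' → 'dld'
k=9: add t[3]='l' → 'dldl'
k=12: add t[0]='d' → 'dldld'
k=15: add t[3]='l' → 'dldldl'
k=18: add t[0]='d' → 'dldldld'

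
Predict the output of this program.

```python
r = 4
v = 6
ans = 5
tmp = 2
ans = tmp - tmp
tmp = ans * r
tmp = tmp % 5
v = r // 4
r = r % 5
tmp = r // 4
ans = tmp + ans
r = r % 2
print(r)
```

ans = 2-2 = 0
tmp = 0*4 = 0
tmp = 0%5 = 0
v = 4//4 = 1
r = 4%5 = 4
tmp = 4//4 = 1
ans = 1+0 = 1
r = 4%2 = 0

0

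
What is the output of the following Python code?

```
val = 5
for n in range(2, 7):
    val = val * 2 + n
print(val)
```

248

n=2: val = 5*2+2 = 12
n=3: val = 12*2+3 = 27
n=4: val = 27*2+4 = 58
n=5: val = 58*2+5 = 121
n=6: val = 121*2+6 = 248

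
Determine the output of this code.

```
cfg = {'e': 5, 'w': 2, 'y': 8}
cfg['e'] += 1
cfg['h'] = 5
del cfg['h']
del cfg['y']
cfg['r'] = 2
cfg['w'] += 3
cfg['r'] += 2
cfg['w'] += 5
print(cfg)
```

cfg['e'] = 5+1 = 6 → {'e': 6, 'w': 2, 'y': 8}
cfg['h'] = 5 → {'e': 6, 'w': 2, 'y': 8, 'h': 5}
del 'h' → {'e': 6, 'w': 2, 'y': 8}
del 'y' → {'e': 6, 'w': 2}
cfg['r'] = 2 → {'e': 6, 'w': 2, 'r': 2}
cfg['w'] = 2+3 = 5 → {'e': 6, 'w': 5, 'r': 2}
cfg['r'] = 2+2 = 4 → {'e': 6, 'w': 5, 'r': 4}
cfg['w'] = 5+5 = 10 → {'e': 6, 'w': 10, 'r': 4}

{'e': 6, 'w': 10, 'r': 4}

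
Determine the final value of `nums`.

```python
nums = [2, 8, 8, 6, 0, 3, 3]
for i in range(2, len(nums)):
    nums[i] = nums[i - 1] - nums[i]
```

i=2: nums[2] = 8-8 = 0 → [2, 8, 0, 6, 0, 3, 3]
i=3: nums[3] = 0-6 = -6 → [2, 8, 0, -6, 0, 3, 3]
i=4: nums[4] = (-6)-0 = -6 → [2, 8, 0, -6, -6, 3, 3]
i=5: nums[5] = (-6)-3 = -9 → [2, 8, 0, -6, -6, -9, 3]
i=6: nums[6] = (-9)-3 = -12 → [2, 8, 0, -6, -6, -9, -12]

[2, 8, 0, -6, -6, -9, -12]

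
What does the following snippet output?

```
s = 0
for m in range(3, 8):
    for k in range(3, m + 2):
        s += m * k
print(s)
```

540

m=3,k=3: s = 0+9 = 9
m=3,k=4: s = 9+12 = 21
m=4,k=3: s = 21+12 = 33
m=4,k=4: s = 33+16 = 49
m=4,k=5: s = 49+20 = 69
m=5,k=3: s = 69+15 = 84
m=5,k=4: s = 84+20 = 104
m=5,k=5: s = 104+25 = 129
m=5,k=6: s = 129+30 = 159
m=6,k=3: s = 159+18 = 177
m=6,k=4: s = 177+24 = 201
m=6,k=5: s = 201+30 = 231
m=6,k=6: s = 231+36 = 267
m=6,k=7: s = 267+42 = 309
m=7,k=3: s = 309+21 = 330
m=7,k=4: s = 330+28 = 358
m=7,k=5: s = 358+35 = 393
m=7,k=6: s = 393+42 = 435
m=7,k=7: s = 435+49 = 484
m=7,k=8: s = 484+56 = 540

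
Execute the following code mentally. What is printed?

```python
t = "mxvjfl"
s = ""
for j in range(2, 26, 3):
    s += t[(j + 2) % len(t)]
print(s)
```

fxfxfxfx

j=2: add t[4]='f' → 'f'
j=5: add t[1]='x' → 'fx'
j=8: add t[4]='f' → 'fxf'
j=11: add t[1]='x' → 'fxfx'
j=14: add t[4]='f' → 'fxfxf'
j=17: add t[1]='x' → 'fxfxfx'
j=20: add t[4]='f' → 'fxfxfxf'
j=23: add t[1]='x' → 'fxfxfxfx'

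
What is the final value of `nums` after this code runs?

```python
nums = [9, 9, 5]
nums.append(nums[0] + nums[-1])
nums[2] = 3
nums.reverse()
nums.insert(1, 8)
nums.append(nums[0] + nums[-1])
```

[14, 8, 3, 9, 9, 23]

append nums[0]+nums[-1] = 9+5 = 14 → [9, 9, 5, 14]
nums[2] = 3 → [9, 9, 3, 14]
reverse → [14, 3, 9, 9]
insert 8 at 1 → [14, 8, 3, 9, 9]
append nums[0]+nums[-1] = 14+9 = 23 → [14, 8, 3, 9, 9, 23]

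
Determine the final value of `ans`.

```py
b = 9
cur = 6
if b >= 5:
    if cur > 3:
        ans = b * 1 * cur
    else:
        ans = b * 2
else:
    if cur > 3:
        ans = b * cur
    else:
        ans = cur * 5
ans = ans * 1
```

54

b=9, cur=6
b >= 5 is True; cur > 3 is True
→ ans = b * 1 * cur = 54
ans = 54*1 = 54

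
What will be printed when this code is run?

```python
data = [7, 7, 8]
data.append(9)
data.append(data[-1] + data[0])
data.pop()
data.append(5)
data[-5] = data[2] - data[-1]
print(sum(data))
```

append 9 → [7, 7, 8, 9]
append data[-1]+data[0] = 9+7 = 16 → [7, 7, 8, 9, 16]
pop() removes 16 → [7, 7, 8, 9]
append 5 → [7, 7, 8, 9, 5]
data[-5] = data[2]-data[-1] = 8-5 = 3 → [3, 7, 8, 9, 5]
sum = 32

32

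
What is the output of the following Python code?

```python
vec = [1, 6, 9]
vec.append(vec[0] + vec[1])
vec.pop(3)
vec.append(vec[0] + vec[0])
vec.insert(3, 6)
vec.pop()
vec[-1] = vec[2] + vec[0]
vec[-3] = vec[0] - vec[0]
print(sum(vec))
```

20

append vec[0]+vec[1] = 1+6 = 7 → [1, 6, 9, 7]
pop(3) removes 7 → [1, 6, 9]
append vec[0]+vec[0] = 1+1 = 2 → [1, 6, 9, 2]
insert 6 at 3 → [1, 6, 9, 6, 2]
pop() removes 2 → [1, 6, 9, 6]
vec[-1] = vec[2]+vec[0] = 9+1 = 10 → [1, 6, 9, 10]
vec[-3] = vec[0]-vec[0] = 1-1 = 0 → [1, 0, 9, 10]
sum = 20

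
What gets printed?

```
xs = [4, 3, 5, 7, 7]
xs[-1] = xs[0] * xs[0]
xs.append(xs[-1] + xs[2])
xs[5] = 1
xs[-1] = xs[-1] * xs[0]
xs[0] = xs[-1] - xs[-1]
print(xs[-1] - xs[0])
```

xs[-1] = xs[0]*xs[0] = 4*4 = 16 → [4, 3, 5, 7, 16]
append xs[-1]+xs[2] = 16+5 = 21 → [4, 3, 5, 7, 16, 21]
xs[5] = 1 → [4, 3, 5, 7, 16, 1]
xs[-1] = xs[-1]*xs[0] = 1*4 = 4 → [4, 3, 5, 7, 16, 4]
xs[0] = xs[-1]-xs[-1] = 4-4 = 0 → [0, 3, 5, 7, 16, 4]
xs[-1]-xs[0] = 4-0 = 4

4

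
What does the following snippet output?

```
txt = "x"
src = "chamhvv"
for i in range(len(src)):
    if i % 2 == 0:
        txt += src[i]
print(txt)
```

i=0: add 'c' → 'xc'
i=1: skip
i=2: add 'a' → 'xca'
i=3: skip
i=4: add 'h' → 'xcah'
i=5: skip
i=6: add 'v' → 'xcahv'

xcahv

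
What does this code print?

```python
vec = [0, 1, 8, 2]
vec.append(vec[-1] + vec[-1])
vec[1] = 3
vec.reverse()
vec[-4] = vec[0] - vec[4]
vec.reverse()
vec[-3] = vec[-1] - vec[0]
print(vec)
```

append vec[-1]+vec[-1] = 2+2 = 4 → [0, 1, 8, 2, 4]
vec[1] = 3 → [0, 3, 8, 2, 4]
reverse → [4, 2, 8, 3, 0]
vec[-4] = vec[0]-vec[4] = 4-0 = 4 → [4, 4, 8, 3, 0]
reverse → [0, 3, 8, 4, 4]
vec[-3] = vec[-1]-vec[0] = 4-0 = 4 → [0, 3, 4, 4, 4]

[0, 3, 4, 4, 4]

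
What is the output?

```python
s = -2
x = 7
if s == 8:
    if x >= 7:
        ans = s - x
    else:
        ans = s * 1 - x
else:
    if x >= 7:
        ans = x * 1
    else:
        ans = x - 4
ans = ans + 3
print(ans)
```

s=-2, x=7
s == 8 is False; x >= 7 is True
→ ans = x * 1 = 7
ans = 7+3 = 10

10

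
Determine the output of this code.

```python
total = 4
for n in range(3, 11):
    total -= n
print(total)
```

n=3: total = 4-3 = 1
n=4: total = 1-4 = -3
n=5: total = (-3)-5 = -8
n=6: total = (-8)-6 = -14
n=7: total = (-14)-7 = -21
n=8: total = (-21)-8 = -29
n=9: total = (-29)-9 = -38
n=10: total = (-38)-10 = -48

-48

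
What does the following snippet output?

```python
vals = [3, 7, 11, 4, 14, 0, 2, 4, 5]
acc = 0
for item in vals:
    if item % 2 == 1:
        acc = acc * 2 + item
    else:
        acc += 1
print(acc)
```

89

item=3: odd, acc = 0*2+3 = 3
item=7: odd, acc = 3*2+7 = 13
item=11: odd, acc = 13*2+11 = 37
item=4: not odd, acc = 37+1 = 38
item=14: not odd, acc = 38+1 = 39
item=0: not odd, acc = 39+1 = 40
item=2: not odd, acc = 40+1 = 41
item=4: not odd, acc = 41+1 = 42
item=5: odd, acc = 42*2+5 = 89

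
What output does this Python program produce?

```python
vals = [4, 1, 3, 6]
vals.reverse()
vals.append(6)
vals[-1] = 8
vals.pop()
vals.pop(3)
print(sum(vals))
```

reverse → [6, 3, 1, 4]
append 6 → [6, 3, 1, 4, 6]
vals[-1] = 8 → [6, 3, 1, 4, 8]
pop() removes 8 → [6, 3, 1, 4]
pop(3) removes 4 → [6, 3, 1]
sum = 10

10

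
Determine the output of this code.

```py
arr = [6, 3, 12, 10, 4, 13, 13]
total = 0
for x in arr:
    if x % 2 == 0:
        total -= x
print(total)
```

-32

x=6: even, total = 0-6 = -6
x=3: not even
x=12: even, total = (-6)-12 = -18
x=10: even, total = (-18)-10 = -28
x=4: even, total = (-28)-4 = -32
x=13: not even
x=13: not even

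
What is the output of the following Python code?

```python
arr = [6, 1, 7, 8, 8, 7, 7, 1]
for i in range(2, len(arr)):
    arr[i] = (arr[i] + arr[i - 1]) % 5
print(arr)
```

[6, 1, 3, 1, 4, 1, 3, 4]

i=2: arr[2] = (7+1)%5 = 3 → [6, 1, 3, 8, 8, 7, 7, 1]
i=3: arr[3] = (8+3)%5 = 1 → [6, 1, 3, 1, 8, 7, 7, 1]
i=4: arr[4] = (8+1)%5 = 4 → [6, 1, 3, 1, 4, 7, 7, 1]
i=5: arr[5] = (7+4)%5 = 1 → [6, 1, 3, 1, 4, 1, 7, 1]
i=6: arr[6] = (7+1)%5 = 3 → [6, 1, 3, 1, 4, 1, 3, 1]
i=7: arr[7] = (1+3)%5 = 4 → [6, 1, 3, 1, 4, 1, 3, 4]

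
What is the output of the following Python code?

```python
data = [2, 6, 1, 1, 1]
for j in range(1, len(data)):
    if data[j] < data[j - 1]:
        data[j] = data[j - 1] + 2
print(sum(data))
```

38

j=1: 6>=2, unchanged → [2, 6, 1, 1, 1]
j=2: 1<6, data[2] = 6+2 = 8 → [2, 6, 8, 1, 1]
j=3: 1<8, data[3] = 8+2 = 10 → [2, 6, 8, 10, 1]
j=4: 1<10, data[4] = 10+2 = 12 → [2, 6, 8, 10, 12]
sum = 38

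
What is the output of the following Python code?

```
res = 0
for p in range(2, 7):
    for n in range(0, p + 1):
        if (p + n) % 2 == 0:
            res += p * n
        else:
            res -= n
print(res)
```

135

p=2,n=0: even sum, res = 0+0 = 0
p=2,n=1: odd sum, res = 0-1 = -1
p=2,n=2: even sum, res = (-1)+4 = 3
p=3,n=0: odd sum, res = 3-0 = 3
p=3,n=1: even sum, res = 3+3 = 6
p=3,n=2: odd sum, res = 6-2 = 4
p=3,n=3: even sum, res = 4+9 = 13
p=4,n=0: even sum, res = 13+0 = 13
p=4,n=1: odd sum, res = 13-1 = 12
p=4,n=2: even sum, res = 12+8 = 20
p=4,n=3: odd sum, res = 20-3 = 17
p=4,n=4: even sum, res = 17+16 = 33
p=5,n=0: odd sum, res = 33-0 = 33
p=5,n=1: even sum, res = 33+5 = 38
p=5,n=2: odd sum, res = 38-2 = 36
p=5,n=3: even sum, res = 36+15 = 51
p=5,n=4: odd sum, res = 51-4 = 47
p=5,n=5: even sum, res = 47+25 = 72
p=6,n=0: even sum, res = 72+0 = 72
p=6,n=1: odd sum, res = 72-1 = 71
p=6,n=2: even sum, res = 71+12 = 83
p=6,n=3: odd sum, res = 83-3 = 80
p=6,n=4: even sum, res = 80+24 = 104
p=6,n=5: odd sum, res = 104-5 = 99
p=6,n=6: even sum, res = 99+36 = 135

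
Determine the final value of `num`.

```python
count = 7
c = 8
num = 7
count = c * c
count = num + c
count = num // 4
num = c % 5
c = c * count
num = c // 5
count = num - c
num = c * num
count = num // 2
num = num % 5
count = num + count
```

count = 8*8 = 64
count = 7+8 = 15
count = 7//4 = 1
num = 8%5 = 3
c = 8*1 = 8
num = 8//5 = 1
count = 1-8 = -7
num = 8*1 = 8
count = 8//2 = 4
num = 8%5 = 3
count = 3+4 = 7

3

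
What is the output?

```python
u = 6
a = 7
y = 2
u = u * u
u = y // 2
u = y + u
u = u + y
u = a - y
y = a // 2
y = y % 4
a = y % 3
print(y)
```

3

u = 6*6 = 36
u = 2//2 = 1
u = 2+1 = 3
u = 3+2 = 5
u = 7-2 = 5
y = 7//2 = 3
y = 3%4 = 3
a = 3%3 = 0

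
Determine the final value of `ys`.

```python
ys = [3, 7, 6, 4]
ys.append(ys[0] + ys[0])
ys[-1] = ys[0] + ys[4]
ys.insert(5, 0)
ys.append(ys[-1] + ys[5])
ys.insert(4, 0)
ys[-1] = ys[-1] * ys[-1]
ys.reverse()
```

[0, 0, 9, 0, 4, 6, 7, 3]

append ys[0]+ys[0] = 3+3 = 6 → [3, 7, 6, 4, 6]
ys[-1] = ys[0]+ys[4] = 3+6 = 9 → [3, 7, 6, 4, 9]
insert 0 at 5 → [3, 7, 6, 4, 9, 0]
append ys[-1]+ys[5] = 0+0 = 0 → [3, 7, 6, 4, 9, 0, 0]
insert 0 at 4 → [3, 7, 6, 4, 0, 9, 0, 0]
ys[-1] = ys[-1]*ys[-1] = 0*0 = 0 → [3, 7, 6, 4, 0, 9, 0, 0]
reverse → [0, 0, 9, 0, 4, 6, 7, 3]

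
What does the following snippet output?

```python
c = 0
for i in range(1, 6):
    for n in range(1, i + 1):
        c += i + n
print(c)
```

i=1,n=1: c = 0+2 = 2
i=2,n=1: c = 2+3 = 5
i=2,n=2: c = 5+4 = 9
i=3,n=1: c = 9+4 = 13
i=3,n=2: c = 13+5 = 18
i=3,n=3: c = 18+6 = 24
i=4,n=1: c = 24+5 = 29
i=4,n=2: c = 29+6 = 35
i=4,n=3: c = 35+7 = 42
i=4,n=4: c = 42+8 = 50
i=5,n=1: c = 50+6 = 56
i=5,n=2: c = 56+7 = 63
i=5,n=3: c = 63+8 = 71
i=5,n=4: c = 71+9 = 80
i=5,n=5: c = 80+10 = 90

90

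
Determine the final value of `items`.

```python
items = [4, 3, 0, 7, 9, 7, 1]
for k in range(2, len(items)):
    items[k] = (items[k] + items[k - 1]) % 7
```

k=2: items[2] = (0+3)%7 = 3 → [4, 3, 3, 7, 9, 7, 1]
k=3: items[3] = (7+3)%7 = 3 → [4, 3, 3, 3, 9, 7, 1]
k=4: items[4] = (9+3)%7 = 5 → [4, 3, 3, 3, 5, 7, 1]
k=5: items[5] = (7+5)%7 = 5 → [4, 3, 3, 3, 5, 5, 1]
k=6: items[6] = (1+5)%7 = 6 → [4, 3, 3, 3, 5, 5, 6]

[4, 3, 3, 3, 5, 5, 6]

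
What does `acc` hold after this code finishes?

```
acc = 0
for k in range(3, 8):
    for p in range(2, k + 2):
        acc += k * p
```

k=3,p=2: acc = 0+6 = 6
k=3,p=3: acc = 6+9 = 15
k=3,p=4: acc = 15+12 = 27
k=4,p=2: acc = 27+8 = 35
k=4,p=3: acc = 35+12 = 47
k=4,p=4: acc = 47+16 = 63
k=4,p=5: acc = 63+20 = 83
k=5,p=2: acc = 83+10 = 93
k=5,p=3: acc = 93+15 = 108
k=5,p=4: acc = 108+20 = 128
k=5,p=5: acc = 128+25 = 153
k=5,p=6: acc = 153+30 = 183
k=6,p=2: acc = 183+12 = 195
k=6,p=3: acc = 195+18 = 213
k=6,p=4: acc = 213+24 = 237
k=6,p=5: acc = 237+30 = 267
k=6,p=6: acc = 267+36 = 303
k=6,p=7: acc = 303+42 = 345
k=7,p=2: acc = 345+14 = 359
k=7,p=3: acc = 359+21 = 380
k=7,p=4: acc = 380+28 = 408
k=7,p=5: acc = 408+35 = 443
k=7,p=6: acc = 443+42 = 485
k=7,p=7: acc = 485+49 = 534
k=7,p=8: acc = 534+56 = 590

590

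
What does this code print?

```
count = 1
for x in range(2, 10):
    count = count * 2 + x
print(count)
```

1013

x=2: count = 1*2+2 = 4
x=3: count = 4*2+3 = 11
x=4: count = 11*2+4 = 26
x=5: count = 26*2+5 = 57
x=6: count = 57*2+6 = 120
x=7: count = 120*2+7 = 247
x=8: count = 247*2+8 = 502
x=9: count = 502*2+9 = 1013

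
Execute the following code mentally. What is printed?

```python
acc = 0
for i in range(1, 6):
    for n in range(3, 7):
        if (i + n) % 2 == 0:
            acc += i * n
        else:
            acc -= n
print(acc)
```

86

i=1,n=3: even sum, acc = 0+3 = 3
i=1,n=4: odd sum, acc = 3-4 = -1
i=1,n=5: even sum, acc = (-1)+5 = 4
i=1,n=6: odd sum, acc = 4-6 = -2
i=2,n=3: odd sum, acc = (-2)-3 = -5
i=2,n=4: even sum, acc = (-5)+8 = 3
i=2,n=5: odd sum, acc = 3-5 = -2
i=2,n=6: even sum, acc = (-2)+12 = 10
i=3,n=3: even sum, acc = 10+9 = 19
i=3,n=4: odd sum, acc = 19-4 = 15
i=3,n=5: even sum, acc = 15+15 = 30
i=3,n=6: odd sum, acc = 30-6 = 24
i=4,n=3: odd sum, acc = 24-3 = 21
i=4,n=4: even sum, acc = 21+16 = 37
i=4,n=5: odd sum, acc = 37-5 = 32
i=4,n=6: even sum, acc = 32+24 = 56
i=5,n=3: even sum, acc = 56+15 = 71
i=5,n=4: odd sum, acc = 71-4 = 67
i=5,n=5: even sum, acc = 67+25 = 92
i=5,n=6: odd sum, acc = 92-6 = 86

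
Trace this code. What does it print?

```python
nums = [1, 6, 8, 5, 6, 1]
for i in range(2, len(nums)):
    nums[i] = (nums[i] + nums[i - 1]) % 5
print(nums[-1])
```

1

i=2: nums[2] = (8+6)%5 = 4 → [1, 6, 4, 5, 6, 1]
i=3: nums[3] = (5+4)%5 = 4 → [1, 6, 4, 4, 6, 1]
i=4: nums[4] = (6+4)%5 = 0 → [1, 6, 4, 4, 0, 1]
i=5: nums[5] = (1+0)%5 = 1 → [1, 6, 4, 4, 0, 1]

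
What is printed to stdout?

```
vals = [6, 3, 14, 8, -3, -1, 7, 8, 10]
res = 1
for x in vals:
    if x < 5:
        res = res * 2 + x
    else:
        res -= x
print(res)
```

x=6: not <5, res = 1-6 = -5
x=3: <5, res = (-5)*2+3 = -7
x=14: not <5, res = (-7)-14 = -21
x=8: not <5, res = (-21)-8 = -29
x=-3: <5, res = (-29)*2+(-3) = -61
x=-1: <5, res = (-61)*2+(-1) = -123
x=7: not <5, res = (-123)-7 = -130
x=8: not <5, res = (-130)-8 = -138
x=10: not <5, res = (-138)-10 = -148

-148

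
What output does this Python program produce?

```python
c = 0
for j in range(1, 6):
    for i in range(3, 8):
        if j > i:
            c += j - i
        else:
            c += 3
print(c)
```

70

j=1,i=3: not 1>3, c = 0+3 = 3
j=1,i=4: not 1>4, c = 3+3 = 6
j=1,i=5: not 1>5, c = 6+3 = 9
j=1,i=6: not 1>6, c = 9+3 = 12
j=1,i=7: not 1>7, c = 12+3 = 15
j=2,i=3: not 2>3, c = 15+3 = 18
j=2,i=4: not 2>4, c = 18+3 = 21
j=2,i=5: not 2>5, c = 21+3 = 24
j=2,i=6: not 2>6, c = 24+3 = 27
j=2,i=7: not 2>7, c = 27+3 = 30
j=3,i=3: not 3>3, c = 30+3 = 33
j=3,i=4: not 3>4, c = 33+3 = 36
j=3,i=5: not 3>5, c = 36+3 = 39
j=3,i=6: not 3>6, c = 39+3 = 42
j=3,i=7: not 3>7, c = 42+3 = 45
j=4,i=3: 4>3, c = 45+1 = 46
j=4,i=4: not 4>4, c = 46+3 = 49
j=4,i=5: not 4>5, c = 49+3 = 52
j=4,i=6: not 4>6, c = 52+3 = 55
j=4,i=7: not 4>7, c = 55+3 = 58
j=5,i=3: 5>3, c = 58+2 = 60
j=5,i=4: 5>4, c = 60+1 = 61
j=5,i=5: not 5>5, c = 61+3 = 64
j=5,i=6: not 5>6, c = 64+3 = 67
j=5,i=7: not 5>7, c = 67+3 = 70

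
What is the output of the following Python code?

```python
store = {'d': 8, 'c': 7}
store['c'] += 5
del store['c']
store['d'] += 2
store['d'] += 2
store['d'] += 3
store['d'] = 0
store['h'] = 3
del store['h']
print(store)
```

store['c'] = 7+5 = 12 → {'d': 8, 'c': 12}
del 'c' → {'d': 8}
store['d'] = 8+2 = 10 → {'d': 10}
store['d'] = 10+2 = 12 → {'d': 12}
store['d'] = 12+3 = 15 → {'d': 15}
store['d'] = 0 → {'d': 0}
store['h'] = 3 → {'d': 0, 'h': 3}
del 'h' → {'d': 0}

{'d': 0}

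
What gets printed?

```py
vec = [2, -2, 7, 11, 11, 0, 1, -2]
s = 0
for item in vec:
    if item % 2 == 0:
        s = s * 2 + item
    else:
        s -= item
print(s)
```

item=2: even, s = 0*2+2 = 2
item=-2: even, s = 2*2+(-2) = 2
item=7: not even, s = 2-7 = -5
item=11: not even, s = (-5)-11 = -16
item=11: not even, s = (-16)-11 = -27
item=0: even, s = (-27)*2+0 = -54
item=1: not even, s = (-54)-1 = -55
item=-2: even, s = (-55)*2+(-2) = -112

-112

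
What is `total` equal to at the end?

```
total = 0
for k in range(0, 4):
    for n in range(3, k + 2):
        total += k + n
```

k=2,n=3: total = 0+5 = 5
k=3,n=3: total = 5+6 = 11
k=3,n=4: total = 11+7 = 18

18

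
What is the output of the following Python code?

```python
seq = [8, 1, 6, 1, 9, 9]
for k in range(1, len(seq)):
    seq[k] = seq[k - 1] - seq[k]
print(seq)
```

k=1: seq[1] = 8-1 = 7 → [8, 7, 6, 1, 9, 9]
k=2: seq[2] = 7-6 = 1 → [8, 7, 1, 1, 9, 9]
k=3: seq[3] = 1-1 = 0 → [8, 7, 1, 0, 9, 9]
k=4: seq[4] = 0-9 = -9 → [8, 7, 1, 0, -9, 9]
k=5: seq[5] = (-9)-9 = -18 → [8, 7, 1, 0, -9, -18]

[8, 7, 1, 0, -9, -18]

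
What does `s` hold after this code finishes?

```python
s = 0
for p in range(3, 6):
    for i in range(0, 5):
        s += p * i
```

120

p=3,i=0: s = 0+0 = 0
p=3,i=1: s = 0+3 = 3
p=3,i=2: s = 3+6 = 9
p=3,i=3: s = 9+9 = 18
p=3,i=4: s = 18+12 = 30
p=4,i=0: s = 30+0 = 30
p=4,i=1: s = 30+4 = 34
p=4,i=2: s = 34+8 = 42
p=4,i=3: s = 42+12 = 54
p=4,i=4: s = 54+16 = 70
p=5,i=0: s = 70+0 = 70
p=5,i=1: s = 70+5 = 75
p=5,i=2: s = 75+10 = 85
p=5,i=3: s = 85+15 = 100
p=5,i=4: s = 100+20 = 120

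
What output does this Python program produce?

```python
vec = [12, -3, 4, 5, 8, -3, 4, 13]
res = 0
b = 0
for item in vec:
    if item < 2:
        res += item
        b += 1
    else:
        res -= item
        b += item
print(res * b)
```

item=12: not <2, res = 0-12 = -12; b=12
item=-3: <2, res = (-12)+(-3) = -15; b=13
item=4: not <2, res = (-15)-4 = -19; b=17
item=5: not <2, res = (-19)-5 = -24; b=22
item=8: not <2, res = (-24)-8 = -32; b=30
item=-3: <2, res = (-32)+(-3) = -35; b=31
item=4: not <2, res = (-35)-4 = -39; b=35
item=13: not <2, res = (-39)-13 = -52; b=48
res*b = (-52)*48 = -2496

-2496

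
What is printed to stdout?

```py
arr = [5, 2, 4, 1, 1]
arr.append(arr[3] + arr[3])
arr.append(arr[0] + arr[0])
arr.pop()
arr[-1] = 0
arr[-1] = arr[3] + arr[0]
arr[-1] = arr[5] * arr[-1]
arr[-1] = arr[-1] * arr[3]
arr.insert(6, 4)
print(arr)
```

[5, 2, 4, 1, 1, 36, 4]

append arr[3]+arr[3] = 1+1 = 2 → [5, 2, 4, 1, 1, 2]
append arr[0]+arr[0] = 5+5 = 10 → [5, 2, 4, 1, 1, 2, 10]
pop() removes 10 → [5, 2, 4, 1, 1, 2]
arr[-1] = 0 → [5, 2, 4, 1, 1, 0]
arr[-1] = arr[3]+arr[0] = 1+5 = 6 → [5, 2, 4, 1, 1, 6]
arr[-1] = arr[5]*arr[-1] = 6*6 = 36 → [5, 2, 4, 1, 1, 36]
arr[-1] = arr[-1]*arr[3] = 36*1 = 36 → [5, 2, 4, 1, 1, 36]
insert 4 at 6 → [5, 2, 4, 1, 1, 36, 4]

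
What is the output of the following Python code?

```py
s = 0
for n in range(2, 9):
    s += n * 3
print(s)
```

105

n=2: s = 0+2*3 = 6
n=3: s = 6+3*3 = 15
n=4: s = 15+4*3 = 27
n=5: s = 27+5*3 = 42
n=6: s = 42+6*3 = 60
n=7: s = 60+7*3 = 81
n=8: s = 81+8*3 = 105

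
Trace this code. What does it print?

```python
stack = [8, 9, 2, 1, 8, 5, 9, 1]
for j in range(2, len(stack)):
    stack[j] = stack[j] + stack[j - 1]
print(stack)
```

j=2: stack[2] = 2+9 = 11 → [8, 9, 11, 1, 8, 5, 9, 1]
j=3: stack[3] = 1+11 = 12 → [8, 9, 11, 12, 8, 5, 9, 1]
j=4: stack[4] = 8+12 = 20 → [8, 9, 11, 12, 20, 5, 9, 1]
j=5: stack[5] = 5+20 = 25 → [8, 9, 11, 12, 20, 25, 9, 1]
j=6: stack[6] = 9+25 = 34 → [8, 9, 11, 12, 20, 25, 34, 1]
j=7: stack[7] = 1+34 = 35 → [8, 9, 11, 12, 20, 25, 34, 35]

[8, 9, 11, 12, 20, 25, 34, 35]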